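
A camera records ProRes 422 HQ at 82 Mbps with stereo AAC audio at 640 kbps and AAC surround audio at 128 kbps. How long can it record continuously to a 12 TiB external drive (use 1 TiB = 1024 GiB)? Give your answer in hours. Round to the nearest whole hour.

354 hours

Audio total: 640 + 128 = 768 kbps = 0.768 Mbps.
Total bitrate: 82 + 0.768 = 82.768 Mbps.
Capacity: 12 TiB = 105,553,116 Mb.
Recording time: 105,553,116 / 82.768 = 1,275,289 s ≈ 354 hours.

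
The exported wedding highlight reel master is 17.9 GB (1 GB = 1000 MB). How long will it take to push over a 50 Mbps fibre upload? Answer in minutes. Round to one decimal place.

47.7 minutes

File: 17.9 GB = 143200.0 Mb.
At 50 Mbps: 143200.0 / 50 = 2864.0 s ≈ 47.7 minutes.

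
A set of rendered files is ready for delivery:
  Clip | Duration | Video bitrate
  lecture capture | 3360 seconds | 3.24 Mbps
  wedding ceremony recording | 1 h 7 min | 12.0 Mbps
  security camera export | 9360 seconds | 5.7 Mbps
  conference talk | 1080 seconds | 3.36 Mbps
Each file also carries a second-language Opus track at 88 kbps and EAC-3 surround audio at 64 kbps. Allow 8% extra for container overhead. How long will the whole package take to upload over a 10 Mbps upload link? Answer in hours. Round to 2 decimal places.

Audio total: 88 + 64 = 152 kbps = 0.152 Mbps.
lecture capture: 3.392 Mbps × 3360 s × 1.08 = 12308.9 Mb
wedding ceremony recording: 12.152 Mbps × 4020 s × 1.08 = 52759.1 Mb
security camera export: 5.852 Mbps × 9360 s × 1.08 = 59156.7 Mb
conference talk: 3.512 Mbps × 1080 s × 1.08 = 4096.4 Mb
Total: 128321.1 Mb = 16040.1 MB.
At 10 Mbps: 128321.1 / 10 = 12832 s ≈ 3.56 hours.

3.56 hours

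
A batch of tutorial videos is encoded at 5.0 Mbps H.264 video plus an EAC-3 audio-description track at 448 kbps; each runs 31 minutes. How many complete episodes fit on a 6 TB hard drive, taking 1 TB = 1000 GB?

4736

31 min = 1860 s
Audio: 448 kbps = 0.448 Mbps.
Total bitrate: 5.448 Mbps.
Per item: 5.448 Mbps × 1860 s = 10,133 Mb = 1,267 MB.
Capacity: 6 TB = 48,000,000 Mb; 4736.87 items → 4736 complete.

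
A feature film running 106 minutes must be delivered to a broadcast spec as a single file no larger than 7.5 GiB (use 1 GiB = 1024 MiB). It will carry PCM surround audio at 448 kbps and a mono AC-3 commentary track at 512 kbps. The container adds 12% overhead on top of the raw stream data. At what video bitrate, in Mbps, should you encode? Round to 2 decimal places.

8.08 Mbps

Budget: 7.5 GiB = 64424.5 Mb.
Stream payload after overhead: 64424.5 / 1.12 = 57521.9 Mb.
106 min = 6360 s
Total bitrate budget: 57521.9 Mb / 6360 s = 9.044 Mbps.
Audio total: 448 + 512 = 960 kbps = 0.960 Mbps.
Video: 9.044 − 0.960 = 8.084 Mbps.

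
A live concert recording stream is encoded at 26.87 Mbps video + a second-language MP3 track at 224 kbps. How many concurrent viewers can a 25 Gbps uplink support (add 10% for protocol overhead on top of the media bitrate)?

Audio: 224 kbps = 0.224 Mbps.
Per-viewer media rate: 27.094 Mbps.
On the wire with 10% overhead: 29.803 Mbps.
25 Gbps = 25,000 Mbps; 25,000 / 29.803 = 838.83 → 838 viewers.

838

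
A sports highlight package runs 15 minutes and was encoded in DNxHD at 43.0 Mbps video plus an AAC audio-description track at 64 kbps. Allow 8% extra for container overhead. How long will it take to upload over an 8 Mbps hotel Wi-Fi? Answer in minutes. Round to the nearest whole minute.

15 min = 900 s
Audio: 64 kbps = 0.064 Mbps.
Total bitrate: 43.064 Mbps.
File: 43.064 Mbps × 900 s = 38757.6 Mb.
With 8% container overhead: ×1.08. → 41858.2 Mb.
At 8 Mbps: 41858.2 / 8 = 5232.3 s ≈ 87.2 minutes.

87 minutes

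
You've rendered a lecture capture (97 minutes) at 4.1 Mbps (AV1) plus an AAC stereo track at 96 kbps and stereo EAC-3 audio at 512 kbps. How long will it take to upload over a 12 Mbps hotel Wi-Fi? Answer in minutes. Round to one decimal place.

97 min = 5820 s
Audio total: 96 + 512 = 608 kbps = 0.608 Mbps.
Total bitrate: 4.708 Mbps.
File: 4.708 Mbps × 5820 s = 27400.6 Mb.
At 12 Mbps: 27400.6 / 12 = 2283.4 s ≈ 38.1 minutes.

38.1 minutes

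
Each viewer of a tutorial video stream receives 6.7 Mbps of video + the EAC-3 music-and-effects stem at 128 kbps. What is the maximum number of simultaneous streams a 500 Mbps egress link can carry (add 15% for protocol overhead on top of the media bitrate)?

Audio: 128 kbps = 0.128 Mbps.
Per-viewer media rate: 6.828 Mbps.
On the wire with 15% overhead: 7.852 Mbps.
500 Mbps = 500.0 Mbps; 500.0 / 7.852 = 63.68 → 63 viewers.

63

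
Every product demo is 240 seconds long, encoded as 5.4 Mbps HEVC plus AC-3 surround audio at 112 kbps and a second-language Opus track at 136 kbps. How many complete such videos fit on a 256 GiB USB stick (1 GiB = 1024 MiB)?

Audio total: 112 + 136 = 248 kbps = 0.248 Mbps.
Total bitrate: 5.648 Mbps.
Per item: 5.648 Mbps × 240 s = 1,356 Mb = 169.4 MB.
Capacity: 256 GiB = 2,199,023 Mb; 1622.27 items → 1622 complete.

1622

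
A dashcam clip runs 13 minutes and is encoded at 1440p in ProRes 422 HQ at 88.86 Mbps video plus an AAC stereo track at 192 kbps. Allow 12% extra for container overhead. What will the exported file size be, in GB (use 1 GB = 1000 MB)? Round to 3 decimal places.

9.724 GB

13 min = 780 s
Audio: 192 kbps = 0.192 Mbps.
Total bitrate: 88.86 + 0.192 = 89.052 Mbps.
Stream data: 89.052 Mbps × 780 s = 69460.6 Mb.
With 12% container overhead: ×1.12.
77,796 Mb ÷ 8 = 9,724 MB → 9.724 GB.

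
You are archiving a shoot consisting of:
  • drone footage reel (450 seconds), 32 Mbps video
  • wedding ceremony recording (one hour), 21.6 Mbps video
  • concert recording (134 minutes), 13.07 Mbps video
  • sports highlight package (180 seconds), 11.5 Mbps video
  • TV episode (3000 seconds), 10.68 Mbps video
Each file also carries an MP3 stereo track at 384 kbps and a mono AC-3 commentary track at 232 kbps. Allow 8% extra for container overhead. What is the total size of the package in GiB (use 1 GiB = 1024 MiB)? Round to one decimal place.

Audio total: 384 + 232 = 616 kbps = 0.616 Mbps.
drone footage reel: 32.616 Mbps × 450 s × 1.08 = 15851.4 Mb
wedding ceremony recording: 22.216 Mbps × 3600 s × 1.08 = 86375.8 Mb
concert recording: 13.686 Mbps × 8040 s × 1.08 = 118838.3 Mb
sports highlight package: 12.116 Mbps × 180 s × 1.08 = 2355.4 Mb
TV episode: 11.296 Mbps × 3000 s × 1.08 = 36599.0 Mb
Total: 260019.8 Mb = 32502.5 MB.
= 30.27 GiB.

30.3 GiB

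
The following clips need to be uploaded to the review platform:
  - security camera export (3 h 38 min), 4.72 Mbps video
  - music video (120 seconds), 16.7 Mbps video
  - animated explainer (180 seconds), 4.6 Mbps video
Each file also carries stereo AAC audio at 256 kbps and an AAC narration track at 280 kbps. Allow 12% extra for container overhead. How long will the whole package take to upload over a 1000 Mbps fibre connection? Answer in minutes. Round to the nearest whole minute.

1 minutes

Audio total: 256 + 280 = 536 kbps = 0.536 Mbps.
security camera export: 5.256 Mbps × 13080 s × 1.12 = 76998.3 Mb
music video: 17.236 Mbps × 120 s × 1.12 = 2316.5 Mb
animated explainer: 5.136 Mbps × 180 s × 1.12 = 1035.4 Mb
Total: 80350.2 Mb = 10043.8 MB.
At 1000 Mbps: 80350.2 / 1000 = 80 s ≈ 1.34 minutes.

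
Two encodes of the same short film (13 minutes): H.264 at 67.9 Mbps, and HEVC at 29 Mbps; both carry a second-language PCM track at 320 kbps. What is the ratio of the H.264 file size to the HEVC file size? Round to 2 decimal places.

13 min = 780 s
Audio: 320 kbps = 0.320 Mbps.
H.264: 68.220 Mbps × 780 s = 53211.6 Mb = 6.195 GiB.
HEVC: 29.320 Mbps × 780 s = 22869.6 Mb = 2.662 GiB.
Ratio: 6.195 / 2.662 = 2.327.

2.33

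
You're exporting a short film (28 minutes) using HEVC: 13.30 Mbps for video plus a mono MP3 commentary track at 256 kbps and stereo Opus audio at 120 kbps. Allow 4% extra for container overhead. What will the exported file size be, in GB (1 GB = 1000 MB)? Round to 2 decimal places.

2.99 GB

28 min = 1680 s
Audio total: 256 + 120 = 376 kbps = 0.376 Mbps.
Total bitrate: 13.30 + 0.376 = 13.676 Mbps.
Stream data: 13.676 Mbps × 1680 s = 22975.7 Mb.
With 4% container overhead: ×1.04.
23,895 Mb ÷ 8 = 2,987 MB → 2.987 GB.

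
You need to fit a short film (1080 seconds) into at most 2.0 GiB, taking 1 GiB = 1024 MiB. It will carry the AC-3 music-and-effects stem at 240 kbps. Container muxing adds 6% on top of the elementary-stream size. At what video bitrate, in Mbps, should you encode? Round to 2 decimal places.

Budget: 2.0 GiB = 17179.9 Mb.
Stream payload after overhead: 17179.9 / 1.06 = 16207.4 Mb.
Total bitrate budget: 16207.4 Mb / 1080 s = 15.007 Mbps.
Audio: 240 kbps = 0.240 Mbps.
Video: 15.007 − 0.240 = 14.767 Mbps.

14.77 Mbps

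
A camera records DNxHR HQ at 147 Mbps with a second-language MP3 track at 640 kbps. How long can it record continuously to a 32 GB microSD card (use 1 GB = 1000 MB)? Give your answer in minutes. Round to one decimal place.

28.9 minutes

Audio: 640 kbps = 0.640 Mbps.
Total bitrate: 147 + 0.640 = 147.640 Mbps.
Capacity: 32 GB = 256,000 Mb.
Recording time: 256,000 / 147.640 = 1,734 s ≈ 28.9 minutes.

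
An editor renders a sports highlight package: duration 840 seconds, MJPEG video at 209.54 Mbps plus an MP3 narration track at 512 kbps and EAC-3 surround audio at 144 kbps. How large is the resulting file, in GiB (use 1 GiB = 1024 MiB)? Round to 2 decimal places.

Audio total: 512 + 144 = 656 kbps = 0.656 Mbps.
Total bitrate: 209.54 + 0.656 = 210.196 Mbps.
Stream data: 210.196 Mbps × 840 s = 176564.6 Mb.
176,565 Mb = 22,070,580,000 bytes ÷ 1,073,741,824 = 20.55 GiB.

20.55 GiB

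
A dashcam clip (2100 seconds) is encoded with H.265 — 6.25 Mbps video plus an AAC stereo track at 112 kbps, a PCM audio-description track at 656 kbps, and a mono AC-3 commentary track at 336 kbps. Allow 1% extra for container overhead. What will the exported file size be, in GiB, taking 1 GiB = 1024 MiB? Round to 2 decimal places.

Audio total: 112 + 656 + 336 = 1104 kbps = 1.104 Mbps.
Total bitrate: 6.25 + 1.104 = 7.354 Mbps.
Stream data: 7.354 Mbps × 2100 s = 15443.4 Mb.
With 1% container overhead: ×1.01.
15,598 Mb = 1,949,729,250 bytes ÷ 1,073,741,824 = 1.816 GiB.

1.82 GiB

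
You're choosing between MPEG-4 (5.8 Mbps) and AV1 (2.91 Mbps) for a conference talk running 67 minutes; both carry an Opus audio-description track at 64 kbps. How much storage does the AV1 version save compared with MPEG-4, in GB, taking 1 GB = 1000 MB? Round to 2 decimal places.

1.45 GB

67 min = 4020 s
Audio: 64 kbps = 0.064 Mbps.
MPEG-4: 5.864 Mbps × 4020 s = 23573.3 Mb = 2.947 GB.
AV1: 2.974 Mbps × 4020 s = 11955.5 Mb = 1.494 GB.
Saving: 2.947 − 1.494 = 1.452 GB.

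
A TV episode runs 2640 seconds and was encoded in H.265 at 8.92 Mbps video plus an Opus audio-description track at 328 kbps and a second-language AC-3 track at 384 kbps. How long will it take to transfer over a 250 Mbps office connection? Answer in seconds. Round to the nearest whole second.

Audio total: 328 + 384 = 712 kbps = 0.712 Mbps.
Total bitrate: 9.632 Mbps.
File: 9.632 Mbps × 2640 s = 25428.5 Mb.
At 250 Mbps: 25428.5 / 250 = 101.7 s ≈ 102 seconds.

102 seconds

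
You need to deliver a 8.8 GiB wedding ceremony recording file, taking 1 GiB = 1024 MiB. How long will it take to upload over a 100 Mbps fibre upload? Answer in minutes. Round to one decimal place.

12.6 minutes

File: 8.8 GiB = 75591.4 Mb.
At 100 Mbps: 75591.4 / 100 = 755.9 s ≈ 12.6 minutes.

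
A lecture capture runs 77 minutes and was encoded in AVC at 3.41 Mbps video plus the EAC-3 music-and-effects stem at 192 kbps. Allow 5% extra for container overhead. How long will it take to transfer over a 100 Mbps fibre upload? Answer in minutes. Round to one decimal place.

77 min = 4620 s
Audio: 192 kbps = 0.192 Mbps.
Total bitrate: 3.602 Mbps.
File: 3.602 Mbps × 4620 s = 16641.2 Mb.
With 5% container overhead: ×1.05. → 17473.3 Mb.
At 100 Mbps: 17473.3 / 100 = 174.7 s ≈ 2.91 minutes.

2.9 minutes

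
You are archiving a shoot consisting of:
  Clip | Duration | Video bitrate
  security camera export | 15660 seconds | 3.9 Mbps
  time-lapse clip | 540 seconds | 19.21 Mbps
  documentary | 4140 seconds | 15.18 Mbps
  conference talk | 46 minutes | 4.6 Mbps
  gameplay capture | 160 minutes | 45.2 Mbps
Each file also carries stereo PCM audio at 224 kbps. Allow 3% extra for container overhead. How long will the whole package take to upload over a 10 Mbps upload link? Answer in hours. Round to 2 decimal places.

16.83 hours

Audio: 224 kbps = 0.224 Mbps.
security camera export: 4.124 Mbps × 15660 s × 1.03 = 66519.3 Mb
time-lapse clip: 19.434 Mbps × 540 s × 1.03 = 10809.2 Mb
documentary: 15.404 Mbps × 4140 s × 1.03 = 65685.7 Mb
conference talk: 4.824 Mbps × 2760 s × 1.03 = 13713.7 Mb
gameplay capture: 45.424 Mbps × 9600 s × 1.03 = 449152.5 Mb
Total: 605880.4 Mb = 75735.1 MB.
At 10 Mbps: 605880.4 / 10 = 60588 s ≈ 16.8 hours.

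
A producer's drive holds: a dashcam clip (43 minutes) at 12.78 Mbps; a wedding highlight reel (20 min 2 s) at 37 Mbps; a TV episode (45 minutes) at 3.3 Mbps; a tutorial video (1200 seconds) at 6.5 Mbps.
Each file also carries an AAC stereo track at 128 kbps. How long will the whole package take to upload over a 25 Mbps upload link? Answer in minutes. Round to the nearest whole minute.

63 minutes

Audio: 128 kbps = 0.128 Mbps.
dashcam clip: 12.908 Mbps × 2580 s = 33302.6 Mb
wedding highlight reel: 37.128 Mbps × 1202 s = 44627.9 Mb
TV episode: 3.428 Mbps × 2700 s = 9255.6 Mb
tutorial video: 6.628 Mbps × 1200 s = 7953.6 Mb
Total: 95139.7 Mb = 11892.5 MB.
At 25 Mbps: 95139.7 / 25 = 3806 s ≈ 63.4 minutes.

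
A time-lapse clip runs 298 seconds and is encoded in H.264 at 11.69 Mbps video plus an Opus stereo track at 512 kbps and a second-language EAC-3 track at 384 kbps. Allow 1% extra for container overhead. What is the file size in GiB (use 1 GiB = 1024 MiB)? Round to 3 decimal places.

Audio total: 512 + 384 = 896 kbps = 0.896 Mbps.
Total bitrate: 11.69 + 0.896 = 12.586 Mbps.
Stream data: 12.586 Mbps × 298 s = 3750.6 Mb.
With 1% container overhead: ×1.01.
3,788 Mb = 473,516,785 bytes ÷ 1,073,741,824 = 0.441 GiB.

0.441 GiB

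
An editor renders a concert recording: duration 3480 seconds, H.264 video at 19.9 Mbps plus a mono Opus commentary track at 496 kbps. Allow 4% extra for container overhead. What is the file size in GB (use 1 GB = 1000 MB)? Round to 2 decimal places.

Audio: 496 kbps = 0.496 Mbps.
Total bitrate: 19.9 + 0.496 = 20.396 Mbps.
Stream data: 20.396 Mbps × 3480 s = 70978.1 Mb.
With 4% container overhead: ×1.04.
73,817 Mb ÷ 8 = 9,227 MB → 9.227 GB.

9.23 GB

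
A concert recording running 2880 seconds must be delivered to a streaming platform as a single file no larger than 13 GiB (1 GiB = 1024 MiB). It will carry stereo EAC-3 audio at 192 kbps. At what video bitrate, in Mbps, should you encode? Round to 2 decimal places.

38.58 Mbps

Budget: 13 GiB = 111669.1 Mb.
Total bitrate budget: 111669.1 Mb / 2880 s = 38.774 Mbps.
Audio: 192 kbps = 0.192 Mbps.
Video: 38.774 − 0.192 = 38.582 Mbps.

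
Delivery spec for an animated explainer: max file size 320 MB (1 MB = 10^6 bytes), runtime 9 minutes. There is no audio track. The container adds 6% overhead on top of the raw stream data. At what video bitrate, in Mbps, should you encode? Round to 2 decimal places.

4.47 Mbps

Budget: 320 MB = 2560.0 Mb.
Stream payload after overhead: 2560.0 / 1.06 = 2415.1 Mb.
9 min = 540 s
Total bitrate budget: 2415.1 Mb / 540 s = 4.472 Mbps.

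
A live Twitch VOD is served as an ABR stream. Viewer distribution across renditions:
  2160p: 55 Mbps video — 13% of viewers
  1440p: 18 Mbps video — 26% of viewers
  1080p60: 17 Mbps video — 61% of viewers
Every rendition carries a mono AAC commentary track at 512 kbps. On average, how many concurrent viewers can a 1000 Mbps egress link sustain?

44

Audio: 512 kbps = 0.512 Mbps.
Average per-viewer bitrate: 0.13×55.512 + 0.26×18.512 + 0.61×17.512 = 22.712 Mbps.
1000 Mbps = 1,000 Mbps; 1,000 / 22.712 = 44.03 → 44.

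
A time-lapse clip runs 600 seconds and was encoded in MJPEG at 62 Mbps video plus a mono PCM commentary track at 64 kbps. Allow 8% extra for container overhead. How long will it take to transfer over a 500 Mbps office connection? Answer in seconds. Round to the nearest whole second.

80 seconds

Audio: 64 kbps = 0.064 Mbps.
Total bitrate: 62.064 Mbps.
File: 62.064 Mbps × 600 s = 37238.4 Mb.
With 8% container overhead: ×1.08. → 40217.5 Mb.
At 500 Mbps: 40217.5 / 500 = 80.4 s ≈ 80.4 seconds.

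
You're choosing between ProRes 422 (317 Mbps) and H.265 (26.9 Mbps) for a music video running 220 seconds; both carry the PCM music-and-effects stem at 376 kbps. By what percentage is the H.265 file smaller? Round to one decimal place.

91.4%

Audio: 376 kbps = 0.376 Mbps.
ProRes 422: 317.376 Mbps × 220 s = 69822.7 Mb = 8.128 GiB.
H.265: 27.276 Mbps × 220 s = 6000.7 Mb = 0.699 GiB.
Reduction: (1 − 0.699/8.128) × 100 = 91.41%.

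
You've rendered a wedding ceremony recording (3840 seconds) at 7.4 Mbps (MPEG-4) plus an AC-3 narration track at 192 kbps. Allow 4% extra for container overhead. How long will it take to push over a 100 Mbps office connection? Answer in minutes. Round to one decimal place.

5.1 minutes

Audio: 192 kbps = 0.192 Mbps.
Total bitrate: 7.592 Mbps.
File: 7.592 Mbps × 3840 s = 29153.3 Mb.
With 4% container overhead: ×1.04. → 30319.4 Mb.
At 100 Mbps: 30319.4 / 100 = 303.2 s ≈ 5.05 minutes.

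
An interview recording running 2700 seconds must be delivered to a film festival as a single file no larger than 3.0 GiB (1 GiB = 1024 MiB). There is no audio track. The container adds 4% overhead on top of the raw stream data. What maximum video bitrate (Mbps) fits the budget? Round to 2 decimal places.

Budget: 3.0 GiB = 25769.8 Mb.
Stream payload after overhead: 25769.8 / 1.04 = 24778.7 Mb.
Total bitrate budget: 24778.7 Mb / 2700 s = 9.177 Mbps.

9.18 Mbps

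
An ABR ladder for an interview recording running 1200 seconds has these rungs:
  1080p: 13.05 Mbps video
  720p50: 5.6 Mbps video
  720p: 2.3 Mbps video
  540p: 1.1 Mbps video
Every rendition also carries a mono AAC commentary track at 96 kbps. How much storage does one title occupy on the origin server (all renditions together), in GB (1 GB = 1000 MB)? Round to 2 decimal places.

3.37 GB

Audio: 96 kbps = 0.096 Mbps.
Sum of rendition bitrates: (13.05+0.096) + (5.6+0.096) + (2.3+0.096) + (1.1+0.096) = 22.434 Mbps.
× 1200 s = 26,921 Mb = 3,365 MB = 3.365 GB.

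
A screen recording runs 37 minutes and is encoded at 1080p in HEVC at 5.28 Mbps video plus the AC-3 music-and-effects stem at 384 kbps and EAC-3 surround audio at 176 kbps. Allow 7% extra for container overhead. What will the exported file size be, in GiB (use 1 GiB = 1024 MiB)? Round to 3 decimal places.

1.615 GiB

37 min = 2220 s
Audio total: 384 + 176 = 560 kbps = 0.560 Mbps.
Total bitrate: 5.28 + 0.560 = 5.840 Mbps.
Stream data: 5.840 Mbps × 2220 s = 12964.8 Mb.
With 7% container overhead: ×1.07.
13,872 Mb = 1,734,042,000 bytes ÷ 1,073,741,824 = 1.615 GiB.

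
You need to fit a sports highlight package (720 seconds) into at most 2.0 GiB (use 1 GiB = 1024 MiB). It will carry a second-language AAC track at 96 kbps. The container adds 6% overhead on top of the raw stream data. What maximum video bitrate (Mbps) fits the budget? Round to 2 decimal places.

Budget: 2.0 GiB = 17179.9 Mb.
Stream payload after overhead: 17179.9 / 1.06 = 16207.4 Mb.
Total bitrate budget: 16207.4 Mb / 720 s = 22.510 Mbps.
Audio: 96 kbps = 0.096 Mbps.
Video: 22.510 − 0.096 = 22.414 Mbps.

22.41 Mbps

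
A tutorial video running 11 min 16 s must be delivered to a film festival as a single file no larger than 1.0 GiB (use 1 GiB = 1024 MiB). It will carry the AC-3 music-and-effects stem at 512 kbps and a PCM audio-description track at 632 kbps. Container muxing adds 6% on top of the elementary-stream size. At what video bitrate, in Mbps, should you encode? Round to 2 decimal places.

Budget: 1.0 GiB = 8589.9 Mb.
Stream payload after overhead: 8589.9 / 1.06 = 8103.7 Mb.
11 min 16 s = 676 s
Total bitrate budget: 8103.7 Mb / 676 s = 11.988 Mbps.
Audio total: 512 + 632 = 1144 kbps = 1.144 Mbps.
Video: 11.988 − 1.144 = 10.844 Mbps.

10.84 Mbps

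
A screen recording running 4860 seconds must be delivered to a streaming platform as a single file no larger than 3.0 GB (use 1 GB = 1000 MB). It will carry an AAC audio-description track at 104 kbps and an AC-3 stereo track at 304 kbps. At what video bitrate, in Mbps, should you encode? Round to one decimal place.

Budget: 3.0 GB = 24000.0 Mb.
Total bitrate budget: 24000.0 Mb / 4860 s = 4.938 Mbps.
Audio total: 104 + 304 = 408 kbps = 0.408 Mbps.
Video: 4.938 − 0.408 = 4.530 Mbps.

4.5 Mbps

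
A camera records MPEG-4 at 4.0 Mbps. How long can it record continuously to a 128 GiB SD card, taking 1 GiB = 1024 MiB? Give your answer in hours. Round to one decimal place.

Capacity: 128 GiB = 1,099,512 Mb.
Recording time: 1,099,512 / 4.000 = 274,878 s ≈ 76.4 hours.

76.4 hours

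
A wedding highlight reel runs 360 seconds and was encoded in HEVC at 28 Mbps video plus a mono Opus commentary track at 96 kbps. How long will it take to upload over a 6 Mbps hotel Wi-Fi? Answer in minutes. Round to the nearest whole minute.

Audio: 96 kbps = 0.096 Mbps.
Total bitrate: 28.096 Mbps.
File: 28.096 Mbps × 360 s = 10114.6 Mb.
At 6 Mbps: 10114.6 / 6 = 1685.8 s ≈ 28.1 minutes.

28 minutes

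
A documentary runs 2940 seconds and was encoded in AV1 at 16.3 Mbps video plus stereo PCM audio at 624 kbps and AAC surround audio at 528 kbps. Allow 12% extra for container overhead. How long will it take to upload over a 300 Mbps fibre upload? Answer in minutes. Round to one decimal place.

Audio total: 624 + 528 = 1152 kbps = 1.152 Mbps.
Total bitrate: 17.452 Mbps.
File: 17.452 Mbps × 2940 s = 51308.9 Mb.
With 12% container overhead: ×1.12. → 57465.9 Mb.
At 300 Mbps: 57465.9 / 300 = 191.6 s ≈ 3.19 minutes.

3.2 minutes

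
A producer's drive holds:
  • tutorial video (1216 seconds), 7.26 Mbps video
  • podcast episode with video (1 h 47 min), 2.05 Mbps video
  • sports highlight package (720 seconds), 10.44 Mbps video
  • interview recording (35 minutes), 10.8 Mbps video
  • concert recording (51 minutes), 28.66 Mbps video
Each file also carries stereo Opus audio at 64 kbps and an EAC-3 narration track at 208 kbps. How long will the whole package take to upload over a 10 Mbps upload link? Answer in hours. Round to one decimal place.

Audio total: 64 + 208 = 272 kbps = 0.272 Mbps.
tutorial video: 7.532 Mbps × 1216 s = 9158.9 Mb
podcast episode with video: 2.322 Mbps × 6420 s = 14907.2 Mb
sports highlight package: 10.712 Mbps × 720 s = 7712.6 Mb
interview recording: 11.072 Mbps × 2100 s = 23251.2 Mb
concert recording: 28.932 Mbps × 3060 s = 88531.9 Mb
Total: 143561.9 Mb = 17945.2 MB.
At 10 Mbps: 143561.9 / 10 = 14356 s ≈ 3.99 hours.

4.0 hours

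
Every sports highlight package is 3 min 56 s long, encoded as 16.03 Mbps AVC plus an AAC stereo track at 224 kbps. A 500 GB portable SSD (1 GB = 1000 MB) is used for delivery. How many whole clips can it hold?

1042

3 min 56 s = 236 s
Audio: 224 kbps = 0.224 Mbps.
Total bitrate: 16.254 Mbps.
Per item: 16.254 Mbps × 236 s = 3,836 Mb = 479.5 MB.
Capacity: 500 GB = 4,000,000 Mb; 1042.77 items → 1042 complete.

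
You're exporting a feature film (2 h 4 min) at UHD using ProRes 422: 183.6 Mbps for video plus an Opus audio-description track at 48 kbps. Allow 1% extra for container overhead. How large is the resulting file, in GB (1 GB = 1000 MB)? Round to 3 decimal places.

2 h 4 min = 124 min = 7440 s
Audio: 48 kbps = 0.048 Mbps.
Total bitrate: 183.6 + 0.048 = 183.648 Mbps.
Stream data: 183.648 Mbps × 7440 s = 1366341.1 Mb.
With 1% container overhead: ×1.01.
1,380,005 Mb ÷ 8 = 172,501 MB → 172.5 GB.

172.501 GB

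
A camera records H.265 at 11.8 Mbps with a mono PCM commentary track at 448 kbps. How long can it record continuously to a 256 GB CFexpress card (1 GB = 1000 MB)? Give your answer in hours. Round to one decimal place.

Audio: 448 kbps = 0.448 Mbps.
Total bitrate: 11.8 + 0.448 = 12.248 Mbps.
Capacity: 256 GB = 2,048,000 Mb.
Recording time: 2,048,000 / 12.248 = 167,211 s ≈ 46.4 hours.

46.4 hours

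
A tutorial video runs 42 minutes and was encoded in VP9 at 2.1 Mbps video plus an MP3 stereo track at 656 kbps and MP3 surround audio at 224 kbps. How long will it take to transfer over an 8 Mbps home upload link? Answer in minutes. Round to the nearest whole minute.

42 min = 2520 s
Audio total: 656 + 224 = 880 kbps = 0.880 Mbps.
Total bitrate: 2.980 Mbps.
File: 2.980 Mbps × 2520 s = 7509.6 Mb.
At 8 Mbps: 7509.6 / 8 = 938.7 s ≈ 15.6 minutes.

16 minutes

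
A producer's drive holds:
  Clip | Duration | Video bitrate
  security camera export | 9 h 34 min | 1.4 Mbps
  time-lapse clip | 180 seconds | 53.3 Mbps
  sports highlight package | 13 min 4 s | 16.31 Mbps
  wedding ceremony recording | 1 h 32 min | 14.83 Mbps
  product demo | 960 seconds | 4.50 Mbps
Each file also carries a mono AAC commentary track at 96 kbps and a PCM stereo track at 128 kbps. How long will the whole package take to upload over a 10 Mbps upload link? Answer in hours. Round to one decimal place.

Audio total: 96 + 128 = 224 kbps = 0.224 Mbps.
security camera export: 1.624 Mbps × 34440 s = 55930.6 Mb
time-lapse clip: 53.524 Mbps × 180 s = 9634.3 Mb
sports highlight package: 16.534 Mbps × 784 s = 12962.7 Mb
wedding ceremony recording: 15.054 Mbps × 5520 s = 83098.1 Mb
product demo: 4.724 Mbps × 960 s = 4535.0 Mb
Total: 166160.7 Mb = 20770.1 MB.
At 10 Mbps: 166160.7 / 10 = 16616 s ≈ 4.62 hours.

4.6 hours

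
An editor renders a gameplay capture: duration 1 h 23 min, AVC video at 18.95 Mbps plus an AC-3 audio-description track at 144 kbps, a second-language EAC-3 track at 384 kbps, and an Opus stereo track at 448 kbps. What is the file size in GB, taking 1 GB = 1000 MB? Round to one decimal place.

1 h 23 min = 83 min = 4980 s
Audio total: 144 + 384 + 448 = 976 kbps = 0.976 Mbps.
Total bitrate: 18.95 + 0.976 = 19.926 Mbps.
Stream data: 19.926 Mbps × 4980 s = 99231.5 Mb.
99,231 Mb ÷ 8 = 12,404 MB → 12.40 GB.

12.4 GB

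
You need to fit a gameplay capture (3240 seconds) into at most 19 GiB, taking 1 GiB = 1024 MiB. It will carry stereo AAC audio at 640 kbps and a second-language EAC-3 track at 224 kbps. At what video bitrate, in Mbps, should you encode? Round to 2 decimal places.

Budget: 19 GiB = 163208.8 Mb.
Total bitrate budget: 163208.8 Mb / 3240 s = 50.373 Mbps.
Audio total: 640 + 224 = 864 kbps = 0.864 Mbps.
Video: 50.373 − 0.864 = 49.509 Mbps.

49.51 Mbps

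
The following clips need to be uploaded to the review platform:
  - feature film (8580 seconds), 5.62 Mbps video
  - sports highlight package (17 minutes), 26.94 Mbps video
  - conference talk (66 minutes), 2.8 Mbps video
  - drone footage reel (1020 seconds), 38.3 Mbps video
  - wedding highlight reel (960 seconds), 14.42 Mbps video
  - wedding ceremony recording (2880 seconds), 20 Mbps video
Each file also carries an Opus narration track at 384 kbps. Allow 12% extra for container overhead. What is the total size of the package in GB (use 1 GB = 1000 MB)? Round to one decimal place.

28.6 GB

Audio: 384 kbps = 0.384 Mbps.
feature film: 6.004 Mbps × 8580 s × 1.12 = 57696.0 Mb
sports highlight package: 27.324 Mbps × 1020 s × 1.12 = 31214.9 Mb
conference talk: 3.184 Mbps × 3960 s × 1.12 = 14121.7 Mb
drone footage reel: 38.684 Mbps × 1020 s × 1.12 = 44192.6 Mb
wedding highlight reel: 14.804 Mbps × 960 s × 1.12 = 15917.3 Mb
wedding ceremony recording: 20.384 Mbps × 2880 s × 1.12 = 65750.6 Mb
Total: 228893.1 Mb = 28611.6 MB.
= 28.61 GB.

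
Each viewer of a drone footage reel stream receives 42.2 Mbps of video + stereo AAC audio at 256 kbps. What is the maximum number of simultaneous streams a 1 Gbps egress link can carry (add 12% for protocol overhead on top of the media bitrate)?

21

Audio: 256 kbps = 0.256 Mbps.
Per-viewer media rate: 42.456 Mbps.
On the wire with 12% overhead: 47.551 Mbps.
1 Gbps = 1,000 Mbps; 1,000 / 47.551 = 21.03 → 21 viewers.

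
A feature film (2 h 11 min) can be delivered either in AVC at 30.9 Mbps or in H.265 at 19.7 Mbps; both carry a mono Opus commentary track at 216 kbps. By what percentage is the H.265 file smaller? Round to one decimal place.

2 h 11 min = 131 min = 7860 s
Audio: 216 kbps = 0.216 Mbps.
AVC: 31.116 Mbps × 7860 s = 244571.8 Mb = 30.571 GB.
H.265: 19.916 Mbps × 7860 s = 156539.8 Mb = 19.567 GB.
Reduction: (1 − 19.567/30.571) × 100 = 35.99%.

36.0%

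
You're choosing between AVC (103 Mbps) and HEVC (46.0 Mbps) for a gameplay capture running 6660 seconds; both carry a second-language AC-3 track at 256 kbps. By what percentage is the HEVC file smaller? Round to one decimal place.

55.2%

Audio: 256 kbps = 0.256 Mbps.
AVC: 103.256 Mbps × 6660 s = 687685.0 Mb = 80.057 GiB.
HEVC: 46.256 Mbps × 6660 s = 308065.0 Mb = 35.863 GiB.
Reduction: (1 − 35.863/80.057) × 100 = 55.20%.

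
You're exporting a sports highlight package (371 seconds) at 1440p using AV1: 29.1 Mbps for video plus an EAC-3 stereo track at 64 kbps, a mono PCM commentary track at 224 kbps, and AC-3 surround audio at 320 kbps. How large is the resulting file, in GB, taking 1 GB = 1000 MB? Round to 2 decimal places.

1.38 GB

Audio total: 64 + 224 + 320 = 608 kbps = 0.608 Mbps.
Total bitrate: 29.1 + 0.608 = 29.708 Mbps.
Stream data: 29.708 Mbps × 371 s = 11021.7 Mb.
11,022 Mb ÷ 8 = 1,378 MB → 1.378 GB.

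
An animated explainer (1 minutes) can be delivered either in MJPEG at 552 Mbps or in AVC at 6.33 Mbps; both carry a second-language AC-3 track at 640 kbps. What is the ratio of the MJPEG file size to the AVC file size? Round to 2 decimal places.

79.29

Audio: 640 kbps = 0.640 Mbps.
MJPEG: 552.640 Mbps × 60 s = 33158.4 Mb = 4.145 GB.
AVC: 6.970 Mbps × 60 s = 418.2 Mb = 0.052 GB.
Ratio: 4.145 / 0.052 = 79.288.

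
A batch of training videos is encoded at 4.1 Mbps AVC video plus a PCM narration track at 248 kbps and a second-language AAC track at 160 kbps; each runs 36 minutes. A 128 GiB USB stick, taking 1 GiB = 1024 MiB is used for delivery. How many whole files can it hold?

112

36 min = 2160 s
Audio total: 248 + 160 = 408 kbps = 0.408 Mbps.
Total bitrate: 4.508 Mbps.
Per item: 4.508 Mbps × 2160 s = 9,737 Mb = 1,217 MB.
Capacity: 128 GiB = 1,099,512 Mb; 112.92 items → 112 complete.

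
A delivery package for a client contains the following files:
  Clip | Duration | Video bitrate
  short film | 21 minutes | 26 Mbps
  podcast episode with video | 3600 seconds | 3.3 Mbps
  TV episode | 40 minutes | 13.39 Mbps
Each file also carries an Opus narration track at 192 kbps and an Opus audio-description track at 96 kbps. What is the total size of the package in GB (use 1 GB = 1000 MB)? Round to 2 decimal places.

9.86 GB

Audio total: 192 + 96 = 288 kbps = 0.288 Mbps.
short film: 26.288 Mbps × 1260 s = 33122.9 Mb
podcast episode with video: 3.588 Mbps × 3600 s = 12916.8 Mb
TV episode: 13.678 Mbps × 2400 s = 32827.2 Mb
Total: 78866.9 Mb = 9858.4 MB.
= 9.858 GB.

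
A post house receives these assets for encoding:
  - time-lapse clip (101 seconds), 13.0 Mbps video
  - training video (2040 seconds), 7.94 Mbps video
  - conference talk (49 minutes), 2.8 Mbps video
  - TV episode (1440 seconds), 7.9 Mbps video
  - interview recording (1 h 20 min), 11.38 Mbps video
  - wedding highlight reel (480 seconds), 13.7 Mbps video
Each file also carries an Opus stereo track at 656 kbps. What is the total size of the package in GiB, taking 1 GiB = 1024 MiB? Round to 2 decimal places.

12.35 GiB

Audio: 656 kbps = 0.656 Mbps.
time-lapse clip: 13.656 Mbps × 101 s = 1379.3 Mb
training video: 8.596 Mbps × 2040 s = 17535.8 Mb
conference talk: 3.456 Mbps × 2940 s = 10160.6 Mb
TV episode: 8.556 Mbps × 1440 s = 12320.6 Mb
interview recording: 12.036 Mbps × 4800 s = 57772.8 Mb
wedding highlight reel: 14.356 Mbps × 480 s = 6890.9 Mb
Total: 106060.1 Mb = 13257.5 MB.
= 12.35 GiB.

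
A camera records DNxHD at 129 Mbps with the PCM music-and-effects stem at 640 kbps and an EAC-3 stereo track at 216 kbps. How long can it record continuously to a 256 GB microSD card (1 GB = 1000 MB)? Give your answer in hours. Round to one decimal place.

Audio total: 640 + 216 = 856 kbps = 0.856 Mbps.
Total bitrate: 129 + 0.856 = 129.856 Mbps.
Capacity: 256 GB = 2,048,000 Mb.
Recording time: 2,048,000 / 129.856 = 15,771 s ≈ 4.38 hours.

4.4 hours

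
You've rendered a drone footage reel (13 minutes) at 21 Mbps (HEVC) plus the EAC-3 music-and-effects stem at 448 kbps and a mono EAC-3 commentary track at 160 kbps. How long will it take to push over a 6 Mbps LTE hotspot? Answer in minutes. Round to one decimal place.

13 min = 780 s
Audio total: 448 + 160 = 608 kbps = 0.608 Mbps.
Total bitrate: 21.608 Mbps.
File: 21.608 Mbps × 780 s = 16854.2 Mb.
At 6 Mbps: 16854.2 / 6 = 2809.0 s ≈ 46.8 minutes.

46.8 minutes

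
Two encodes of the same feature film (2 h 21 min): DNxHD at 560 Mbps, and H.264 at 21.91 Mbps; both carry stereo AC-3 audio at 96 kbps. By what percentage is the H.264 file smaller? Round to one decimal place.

2 h 21 min = 141 min = 8460 s
Audio: 96 kbps = 0.096 Mbps.
DNxHD: 560.096 Mbps × 8460 s = 4738412.2 Mb = 551.624 GiB.
H.264: 22.006 Mbps × 8460 s = 186170.8 Mb = 21.673 GiB.
Reduction: (1 − 21.673/551.624) × 100 = 96.07%.

96.1%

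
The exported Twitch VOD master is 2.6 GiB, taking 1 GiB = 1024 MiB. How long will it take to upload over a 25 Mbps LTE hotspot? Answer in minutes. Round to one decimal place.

14.9 minutes

File: 2.6 GiB = 22333.8 Mb.
At 25 Mbps: 22333.8 / 25 = 893.4 s ≈ 14.9 minutes.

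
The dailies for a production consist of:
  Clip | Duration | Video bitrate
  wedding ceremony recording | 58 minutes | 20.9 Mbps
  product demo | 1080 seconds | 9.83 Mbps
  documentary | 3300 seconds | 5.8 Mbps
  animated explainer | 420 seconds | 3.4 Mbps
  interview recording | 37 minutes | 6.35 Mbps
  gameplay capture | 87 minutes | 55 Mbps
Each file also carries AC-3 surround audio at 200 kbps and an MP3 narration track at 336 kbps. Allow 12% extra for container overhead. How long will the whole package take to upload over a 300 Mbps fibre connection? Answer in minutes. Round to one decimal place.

25.7 minutes

Audio total: 200 + 336 = 536 kbps = 0.536 Mbps.
wedding ceremony recording: 21.436 Mbps × 3480 s × 1.12 = 83549.0 Mb
product demo: 10.366 Mbps × 1080 s × 1.12 = 12538.7 Mb
documentary: 6.336 Mbps × 3300 s × 1.12 = 23417.9 Mb
animated explainer: 3.936 Mbps × 420 s × 1.12 = 1851.5 Mb
interview recording: 6.886 Mbps × 2220 s × 1.12 = 17121.4 Mb
gameplay capture: 55.536 Mbps × 5220 s × 1.12 = 324685.7 Mb
Total: 463164.0 Mb = 57895.5 MB.
At 300 Mbps: 463164.0 / 300 = 1544 s ≈ 25.7 minutes.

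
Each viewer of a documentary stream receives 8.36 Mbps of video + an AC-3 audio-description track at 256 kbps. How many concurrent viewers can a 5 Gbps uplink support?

580

Audio: 256 kbps = 0.256 Mbps.
Per-viewer media rate: 8.616 Mbps.
5 Gbps = 5,000 Mbps; 5,000 / 8.616 = 580.32 → 580 viewers.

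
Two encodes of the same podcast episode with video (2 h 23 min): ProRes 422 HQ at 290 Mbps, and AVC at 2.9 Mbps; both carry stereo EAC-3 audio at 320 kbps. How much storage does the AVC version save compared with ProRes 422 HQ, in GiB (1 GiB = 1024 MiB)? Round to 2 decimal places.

286.77 GiB

2 h 23 min = 143 min = 8580 s
Audio: 320 kbps = 0.320 Mbps.
ProRes 422 HQ: 290.320 Mbps × 8580 s = 2490945.6 Mb = 289.984 GiB.
AVC: 3.220 Mbps × 8580 s = 27627.6 Mb = 3.216 GiB.
Saving: 289.984 − 3.216 = 286.768 GiB.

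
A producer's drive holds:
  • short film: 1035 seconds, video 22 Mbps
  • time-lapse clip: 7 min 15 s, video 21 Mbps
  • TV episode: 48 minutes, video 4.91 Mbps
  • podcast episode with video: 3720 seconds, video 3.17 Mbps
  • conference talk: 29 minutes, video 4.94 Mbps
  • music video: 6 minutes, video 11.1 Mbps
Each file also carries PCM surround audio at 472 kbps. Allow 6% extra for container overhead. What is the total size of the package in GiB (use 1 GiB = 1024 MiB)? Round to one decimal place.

9.3 GiB

Audio: 472 kbps = 0.472 Mbps.
short film: 22.472 Mbps × 1035 s × 1.06 = 24654.0 Mb
time-lapse clip: 21.472 Mbps × 435 s × 1.06 = 9900.7 Mb
TV episode: 5.382 Mbps × 2880 s × 1.06 = 16430.2 Mb
podcast episode with video: 3.642 Mbps × 3720 s × 1.06 = 14361.1 Mb
conference talk: 5.412 Mbps × 1740 s × 1.06 = 9981.9 Mb
music video: 11.572 Mbps × 360 s × 1.06 = 4415.9 Mb
Total: 79743.8 Mb = 9968.0 MB.
= 9.283 GiB.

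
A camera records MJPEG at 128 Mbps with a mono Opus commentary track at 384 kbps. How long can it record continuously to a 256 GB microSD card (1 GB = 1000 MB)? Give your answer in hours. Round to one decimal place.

Audio: 384 kbps = 0.384 Mbps.
Total bitrate: 128 + 0.384 = 128.384 Mbps.
Capacity: 256 GB = 2,048,000 Mb.
Recording time: 2,048,000 / 128.384 = 15,952 s ≈ 4.43 hours.

4.4 hours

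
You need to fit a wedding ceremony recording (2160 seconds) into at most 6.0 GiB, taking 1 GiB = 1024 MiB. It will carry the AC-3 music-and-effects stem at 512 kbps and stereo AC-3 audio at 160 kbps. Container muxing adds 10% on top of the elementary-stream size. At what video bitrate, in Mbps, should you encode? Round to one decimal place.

Budget: 6.0 GiB = 51539.6 Mb.
Stream payload after overhead: 51539.6 / 1.10 = 46854.2 Mb.
Total bitrate budget: 46854.2 Mb / 2160 s = 21.692 Mbps.
Audio total: 512 + 160 = 672 kbps = 0.672 Mbps.
Video: 21.692 − 0.672 = 21.020 Mbps.

21.0 Mbps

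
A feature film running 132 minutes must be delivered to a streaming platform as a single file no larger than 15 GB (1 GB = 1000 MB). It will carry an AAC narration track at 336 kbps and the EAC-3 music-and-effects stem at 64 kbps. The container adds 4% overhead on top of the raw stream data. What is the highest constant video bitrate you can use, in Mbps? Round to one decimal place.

Budget: 15 GB = 120000.0 Mb.
Stream payload after overhead: 120000.0 / 1.04 = 115384.6 Mb.
132 min = 7920 s
Total bitrate budget: 115384.6 Mb / 7920 s = 14.569 Mbps.
Audio total: 336 + 64 = 400 kbps = 0.400 Mbps.
Video: 14.569 − 0.400 = 14.169 Mbps.

14.2 Mbps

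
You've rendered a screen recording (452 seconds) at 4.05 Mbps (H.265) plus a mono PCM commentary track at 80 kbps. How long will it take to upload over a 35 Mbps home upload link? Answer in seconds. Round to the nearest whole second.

53 seconds

Audio: 80 kbps = 0.080 Mbps.
Total bitrate: 4.130 Mbps.
File: 4.130 Mbps × 452 s = 1866.8 Mb.
At 35 Mbps: 1866.8 / 35 = 53.3 s ≈ 53.3 seconds.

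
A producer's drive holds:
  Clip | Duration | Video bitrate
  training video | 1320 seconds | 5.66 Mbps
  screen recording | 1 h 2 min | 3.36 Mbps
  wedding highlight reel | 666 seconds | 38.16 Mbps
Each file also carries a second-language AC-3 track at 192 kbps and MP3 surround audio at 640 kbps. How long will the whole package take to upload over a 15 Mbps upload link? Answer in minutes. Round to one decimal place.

Audio total: 192 + 640 = 832 kbps = 0.832 Mbps.
training video: 6.492 Mbps × 1320 s = 8569.4 Mb
screen recording: 4.192 Mbps × 3720 s = 15594.2 Mb
wedding highlight reel: 38.992 Mbps × 666 s = 25968.7 Mb
Total: 50132.4 Mb = 6266.5 MB.
At 15 Mbps: 50132.4 / 15 = 3342 s ≈ 55.7 minutes.

55.7 minutes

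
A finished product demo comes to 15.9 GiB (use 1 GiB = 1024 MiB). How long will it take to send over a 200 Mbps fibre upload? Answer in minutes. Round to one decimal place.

File: 15.9 GiB = 136580.0 Mb.
At 200 Mbps: 136580.0 / 200 = 682.9 s ≈ 11.4 minutes.

11.4 minutes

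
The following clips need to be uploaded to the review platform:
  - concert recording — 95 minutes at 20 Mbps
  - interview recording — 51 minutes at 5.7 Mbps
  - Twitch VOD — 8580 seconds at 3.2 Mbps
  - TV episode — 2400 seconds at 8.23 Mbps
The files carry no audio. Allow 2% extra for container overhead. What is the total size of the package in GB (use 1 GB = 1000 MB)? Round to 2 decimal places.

concert recording: 20.000 Mbps × 5700 s × 1.02 = 116280.0 Mb
interview recording: 5.700 Mbps × 3060 s × 1.02 = 17790.8 Mb
Twitch VOD: 3.200 Mbps × 8580 s × 1.02 = 28005.1 Mb
TV episode: 8.230 Mbps × 2400 s × 1.02 = 20147.0 Mb
Total: 182223.0 Mb = 22777.9 MB.
= 22.78 GB.

22.78 GB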